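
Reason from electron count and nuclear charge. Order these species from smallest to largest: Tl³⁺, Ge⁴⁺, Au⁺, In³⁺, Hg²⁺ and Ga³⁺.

Work out protons and electrons: Ge⁴⁺ has 28 e⁻ (Z=32), Ga³⁺ has 28 e⁻ (Z=31), In³⁺ has 46 e⁻ (Z=49), Tl³⁺ has 78 e⁻ (Z=81), Hg²⁺ has 78 e⁻ (Z=80), Au⁺ has 78 e⁻ (Z=79). Ge⁴⁺ < Ga³⁺ (both 28 e⁻, Z=32>31); Ga³⁺ < In³⁺ (same group, period 4 vs 5); In³⁺ < Tl³⁺ (same group, 1 shell fewer); Tl³⁺ < Hg²⁺ (both 78 e⁻, Z=81>80); Hg²⁺ < Au⁺ (isoelectronic, higher Z=80 is smaller).

Ge⁴⁺ < Ga³⁺ < In³⁺ < Tl³⁺ < Hg²⁺ < Au⁺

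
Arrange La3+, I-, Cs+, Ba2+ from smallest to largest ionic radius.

La3+ < Ba2+ < Cs+ < I-

These species are isoelectronic with 54 electrons. The only difference is the number of protons: La3+ (Z=57), Ba2+ (Z=56), Cs+ (Z=55), I- (Z=53). The strongest nuclear pull (La3+) gives the smallest ion.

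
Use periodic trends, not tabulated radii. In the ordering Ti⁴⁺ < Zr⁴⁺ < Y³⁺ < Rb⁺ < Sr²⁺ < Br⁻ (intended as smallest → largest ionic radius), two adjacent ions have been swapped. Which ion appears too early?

Rb⁺

Scanning neighbour by neighbour, only Rb⁺/Sr²⁺ violates a trend: both have 36 electrons but Z(Sr)=38 > Z(Rb)=37, so Sr²⁺ should be the smaller of the two. That makes Rb⁺ the one sitting a position early relative to where it belongs.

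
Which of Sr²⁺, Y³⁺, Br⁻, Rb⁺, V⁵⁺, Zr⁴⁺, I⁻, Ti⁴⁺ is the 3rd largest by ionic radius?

Rb⁺

V⁵⁺ (Z=23, 18 e⁻), Ti⁴⁺ (Z=22, 18 e⁻), Zr⁴⁺ (Z=40, 36 e⁻), Y³⁺ (Z=39, 36 e⁻), Sr²⁺ (Z=38, 36 e⁻), Rb⁺ (Z=37, 36 e⁻), Br⁻ (Z=35, 36 e⁻), I⁻ (Z=53, 54 e⁻). V⁵⁺ < Ti⁴⁺ (both 18 e⁻, Z=23>22); Ti⁴⁺ < Zr⁴⁺ (same group, 1 shell fewer); Zr⁴⁺ < Y³⁺ (both 36 e⁻, Z=40>39); Y³⁺ < Sr²⁺ (both 36 e⁻, Z=39>38); Sr²⁺ < Rb⁺ (isoelectronic, higher Z=38 is smaller); Rb⁺ < Br⁻ (both 36 e⁻, Z=37>35); Br⁻ < I⁻ (same group, 1 shell fewer).
So the order is V⁵⁺ < Ti⁴⁺ < Zr⁴⁺ < Y³⁺ < Sr²⁺ < Rb⁺ < Br⁻ < I⁻; the 3rd-largest ion is Rb⁺.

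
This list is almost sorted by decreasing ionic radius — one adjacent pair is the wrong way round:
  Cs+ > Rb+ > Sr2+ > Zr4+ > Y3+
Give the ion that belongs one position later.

Compare adjacent ions: Zr4+ and Y3+ share 36 electrons; the higher nuclear charge on Zr (Z=40) contracts it more, so Zr4+ < Y3+ — yet in this decreasing list Zr4+ sits before Y3+. Nothing else is reversed, so Zr4+ should move one place to the right.

Zr4+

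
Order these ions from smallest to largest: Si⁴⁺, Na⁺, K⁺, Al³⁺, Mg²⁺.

Si⁴⁺ < Al³⁺ < Mg²⁺ < Na⁺ < K⁺

Electron counts and nuclear charges: Si⁴⁺ (Z=14, 10 e⁻), Al³⁺ (Z=13, 10 e⁻), Mg²⁺ (Z=12, 10 e⁻), Na⁺ (Z=11, 10 e⁻), K⁺ (Z=19, 18 e⁻). Si⁴⁺ < Al³⁺ (isoelectronic, higher Z=14 is smaller); Al³⁺ < Mg²⁺ (both 10 e⁻, Z=13>12); Mg²⁺ < Na⁺ (isoelectronic, higher Z=12 is smaller); Na⁺ < K⁺ (same group, period 3 vs 4).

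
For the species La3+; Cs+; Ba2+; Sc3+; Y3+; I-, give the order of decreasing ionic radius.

I- > Cs+ > Ba2+ > La3+ > Y3+ > Sc3+

Sc3+ has 18 e⁻ (Z=21), Y3+ has 36 e⁻ (Z=39), La3+ has 54 e⁻ (Z=57), Ba2+ has 54 e⁻ (Z=56), Cs+ has 54 e⁻ (Z=55), I- has 54 e⁻ (Z=53). Sc3+ < Y3+ (same group, 1 shell fewer); Y3+ < La3+ (same group, 1 shell fewer); La3+ < Ba2+ (both 54 e⁻, Z=57>56); Ba2+ < Cs+ (isoelectronic, higher Z=56 is smaller); Cs+ < I- (isoelectronic, higher Z=55 is smaller).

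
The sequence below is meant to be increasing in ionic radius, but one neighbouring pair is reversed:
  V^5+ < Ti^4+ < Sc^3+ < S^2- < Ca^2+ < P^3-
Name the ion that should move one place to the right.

S^2-

Scanning neighbour by neighbour, only S^2-/Ca^2+ violates a trend: they are isoelectronic (18 e⁻) and Ca has more protons than S (20 vs 16), making Ca^2+ smaller. That makes S^2- the one sitting a position early relative to where it belongs.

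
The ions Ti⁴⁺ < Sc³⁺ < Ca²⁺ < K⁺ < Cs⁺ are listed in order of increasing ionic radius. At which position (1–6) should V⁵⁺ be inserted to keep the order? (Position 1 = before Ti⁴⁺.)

Tabulating Z and e⁻: V⁵⁺: 18 e⁻, Z=23, Ti⁴⁺: 18 e⁻, Z=22, Sc³⁺: 18 e⁻, Z=21, Ca²⁺: 18 e⁻, Z=20, K⁺: 18 e⁻, Z=19, Cs⁺: 54 e⁻, Z=55. V⁵⁺ < Ti⁴⁺ (both 18 e⁻, Z=23>22); Ti⁴⁺ < Sc³⁺ (both 18 e⁻, Z=22>21); Sc³⁺ < Ca²⁺ (isoelectronic, higher Z=21 is smaller); Ca²⁺ < K⁺ (both 18 e⁻, Z=20>19); K⁺ < Cs⁺ (same group, period 4 vs 6).
The complete sequence is V⁵⁺ < Ti⁴⁺ < Sc³⁺ < Ca²⁺ < K⁺ < Cs⁺. V⁵⁺ sits at position 1.

1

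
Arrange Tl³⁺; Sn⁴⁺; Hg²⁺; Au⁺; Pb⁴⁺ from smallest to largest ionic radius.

Sn⁴⁺ < Pb⁴⁺ < Tl³⁺ < Hg²⁺ < Au⁺

First list Z and electron count for each: Sn⁴⁺ (Z=50, 46 e⁻), Pb⁴⁺ (Z=82, 78 e⁻), Tl³⁺ (Z=81, 78 e⁻), Hg²⁺ (Z=80, 78 e⁻), Au⁺ (Z=79, 78 e⁻). Sn⁴⁺ < Pb⁴⁺ (same group, 1 shell fewer); Pb⁴⁺ < Tl³⁺ (isoelectronic, higher Z=82 is smaller); Tl³⁺ < Hg²⁺ (isoelectronic, higher Z=81 is smaller); Hg²⁺ < Au⁺ (both 78 e⁻, Z=80>79).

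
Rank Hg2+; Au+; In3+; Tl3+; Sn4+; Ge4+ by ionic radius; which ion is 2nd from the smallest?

Electron counts and nuclear charges: Ge4+ (Z=32, 28 e⁻), Sn4+ (Z=50, 46 e⁻), In3+ (Z=49, 46 e⁻), Tl3+ (Z=81, 78 e⁻), Hg2+ (Z=80, 78 e⁻), Au+ (Z=79, 78 e⁻). Ge4+ < Sn4+ (same group, 1 shell fewer); Sn4+ < In3+ (isoelectronic, higher Z=50 is smaller); In3+ < Tl3+ (same group, 1 shell fewer); Tl3+ < Hg2+ (isoelectronic, higher Z=81 is smaller); Hg2+ < Au+ (both 78 e⁻, Z=80>79).
Full ascending order: Ge4+ < Sn4+ < In3+ < Tl3+ < Hg2+ < Au+. Counting from the smallest, position 2 is Sn4+.

Sn4+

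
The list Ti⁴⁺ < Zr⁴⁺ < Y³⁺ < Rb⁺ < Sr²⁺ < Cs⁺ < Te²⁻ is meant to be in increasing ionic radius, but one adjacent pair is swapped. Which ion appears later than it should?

Check each adjacent pair. Rb⁺ and Sr²⁺ are reversed: both have 36 electrons but Z(Sr)=38 > Z(Rb)=37, so Sr²⁺ should be the smaller of the two. No other neighbouring pair contradicts the periodic trends, so Sr²⁺ is the ion listed too late.

Sr²⁺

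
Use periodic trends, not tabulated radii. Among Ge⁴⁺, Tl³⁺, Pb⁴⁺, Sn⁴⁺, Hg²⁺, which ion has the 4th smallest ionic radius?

Ge⁴⁺ has 28 e⁻ (Z=32), Sn⁴⁺ has 46 e⁻ (Z=50), Pb⁴⁺ has 78 e⁻ (Z=82), Tl³⁺ has 78 e⁻ (Z=81), Hg²⁺ has 78 e⁻ (Z=80). Ge⁴⁺ < Sn⁴⁺ (same group, 1 shell fewer); Sn⁴⁺ < Pb⁴⁺ (same group, period 5 vs 6); Pb⁴⁺ < Tl³⁺ (isoelectronic, higher Z=82 is smaller); Tl³⁺ < Hg²⁺ (both 78 e⁻, Z=81>80).
So the order is Ge⁴⁺ < Sn⁴⁺ < Pb⁴⁺ < Tl³⁺ < Hg²⁺; the 4th-smallest ion is Tl³⁺.

Tl³⁺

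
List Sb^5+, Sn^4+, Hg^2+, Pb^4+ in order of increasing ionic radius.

Electron counts and nuclear charges: Sb^5+ (Z=51, 46 e⁻), Sn^4+ (Z=50, 46 e⁻), Pb^4+ (Z=82, 78 e⁻), Hg^2+ (Z=80, 78 e⁻). Sb^5+ < Sn^4+ (both 46 e⁻, Z=51>50); Sn^4+ < Pb^4+ (same group, 1 shell fewer); Pb^4+ < Hg^2+ (both 78 e⁻, Z=82>80).

Sb^5+ < Sn^4+ < Pb^4+ < Hg^2+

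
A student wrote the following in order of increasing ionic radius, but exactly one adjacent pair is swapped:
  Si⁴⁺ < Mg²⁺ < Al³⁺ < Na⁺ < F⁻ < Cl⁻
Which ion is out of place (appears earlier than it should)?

Compare adjacent ions: Al³⁺ and Mg²⁺ share 10 electrons; the higher nuclear charge on Al (Z=13) contracts it more, so Al³⁺ < Mg²⁺ — yet in this increasing list Mg²⁺ sits before Al³⁺. Nothing else is reversed, so Mg²⁺ should move one place to the right.

Mg²⁺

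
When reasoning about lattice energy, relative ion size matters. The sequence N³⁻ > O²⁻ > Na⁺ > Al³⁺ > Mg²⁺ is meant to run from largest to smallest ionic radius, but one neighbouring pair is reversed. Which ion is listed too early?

Compare adjacent ions: they are isoelectronic (10 e⁻) and Al has more protons than Mg (13 vs 12), making Al³⁺ smaller — yet in this decreasing list Al³⁺ sits before Mg²⁺. Nothing else is reversed, so Al³⁺ should move one place to the right.

Al³⁺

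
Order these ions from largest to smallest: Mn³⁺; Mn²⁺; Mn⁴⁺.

Mn²⁺ > Mn³⁺ > Mn⁴⁺

Same element, different charge: the more highly charged cation has fewer electrons and a greater effective nuclear charge per electron, making Mn⁴⁺ the smallest.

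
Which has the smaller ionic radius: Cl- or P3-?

All of these have 18 electrons (isoelectronic). With the same electron cloud, the ion with the most protons pulls it in tightest. Nuclear charges: Cl- (Z=17), P3- (Z=15). Highest Z is smallest.

Cl-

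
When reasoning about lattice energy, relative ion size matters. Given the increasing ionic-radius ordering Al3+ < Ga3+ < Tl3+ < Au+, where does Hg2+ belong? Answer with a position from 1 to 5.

4

Work out protons and electrons: Al3+ (Z=13, 10 e⁻), Ga3+ (Z=31, 28 e⁻), Tl3+ (Z=81, 78 e⁻), Hg2+ (Z=80, 78 e⁻), Au+ (Z=79, 78 e⁻). Al3+ < Ga3+ (same group, period 3 vs 4); Ga3+ < Tl3+ (same group, period 4 vs 6); Tl3+ < Hg2+ (both 78 e⁻, Z=81>80); Hg2+ < Au+ (both 78 e⁻, Z=80>79).
Merged order: Al3+ < Ga3+ < Tl3+ < Hg2+ < Au+ — Hg2+ is number 4.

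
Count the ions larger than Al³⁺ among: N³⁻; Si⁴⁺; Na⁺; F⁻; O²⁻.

4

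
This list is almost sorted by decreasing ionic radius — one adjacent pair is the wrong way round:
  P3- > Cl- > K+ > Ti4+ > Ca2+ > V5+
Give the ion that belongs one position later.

Ti4+

Compare adjacent ions: Ti4+ and Ca2+ share 18 electrons; the higher nuclear charge on Ti (Z=22) contracts it more, so Ti4+ < Ca2+ — yet in this decreasing list Ti4+ sits before Ca2+. Nothing else is reversed, so Ti4+ should move one place to the right.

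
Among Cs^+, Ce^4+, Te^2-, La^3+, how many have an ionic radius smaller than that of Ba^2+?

2

All of these have 54 electrons (isoelectronic). With the same electron cloud, the ion with the most protons pulls it in tightest. Nuclear charges: Ce^4+ (Z=58), La^3+ (Z=57), Ba^2+ (Z=56), Cs^+ (Z=55), Te^2- (Z=52). Highest Z is smallest.
Ordering all of them (including Ba^2+) by radius gives Ce^4+ < La^3+ < Ba^2+ < Cs^+ < Te^2-. Count: 2.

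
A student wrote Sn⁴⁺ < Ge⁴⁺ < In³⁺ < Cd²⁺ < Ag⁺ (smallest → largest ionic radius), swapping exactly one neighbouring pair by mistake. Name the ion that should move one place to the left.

Ge⁴⁺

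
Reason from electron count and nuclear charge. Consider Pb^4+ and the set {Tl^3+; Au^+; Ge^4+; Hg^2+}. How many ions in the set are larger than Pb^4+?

3

Electron counts and nuclear charges: Ge^4+: 28 e⁻, Z=32, Pb^4+: 78 e⁻, Z=82, Tl^3+: 78 e⁻, Z=81, Hg^2+: 78 e⁻, Z=80, Au^+: 78 e⁻, Z=79. Ge^4+ < Pb^4+ (same group, period 4 vs 6); Pb^4+ < Tl^3+ (both 78 e⁻, Z=82>81); Tl^3+ < Hg^2+ (isoelectronic, higher Z=81 is smaller); Hg^2+ < Au^+ (isoelectronic, higher Z=80 is smaller).
Overall: Ge^4+ < Pb^4+ < Tl^3+ < Hg^2+ < Au^+. Pb^4+ has 1 below it and 3 above. That's 3.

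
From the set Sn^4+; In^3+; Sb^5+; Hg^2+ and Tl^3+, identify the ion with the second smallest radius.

Sn^4+

Electron counts and nuclear charges: Sb^5+ has 46 e⁻ (Z=51), Sn^4+ has 46 e⁻ (Z=50), In^3+ has 46 e⁻ (Z=49), Tl^3+ has 78 e⁻ (Z=81), Hg^2+ has 78 e⁻ (Z=80). Sb^5+ < Sn^4+ (both 46 e⁻, Z=51>50); Sn^4+ < In^3+ (both 46 e⁻, Z=50>49); In^3+ < Tl^3+ (same group, period 5 vs 6); Tl^3+ < Hg^2+ (both 78 e⁻, Z=81>80).
Ordering: Sb^5+ < Sn^4+ < In^3+ < Tl^3+ < Hg^2+. The second smallest is Sn^4+.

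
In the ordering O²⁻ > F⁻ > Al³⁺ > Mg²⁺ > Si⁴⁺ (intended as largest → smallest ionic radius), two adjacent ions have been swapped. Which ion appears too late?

Compare adjacent ions: they are isoelectronic (10 e⁻) and Al has more protons than Mg (13 vs 12), making Al³⁺ smaller — yet in this decreasing list Al³⁺ sits before Mg²⁺. Nothing else is reversed, so Mg²⁺ should move one place to the left.

Mg²⁺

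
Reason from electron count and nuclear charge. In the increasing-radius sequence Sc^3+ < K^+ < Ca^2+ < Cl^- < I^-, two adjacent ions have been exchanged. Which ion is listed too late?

Ca^2+

Scanning neighbour by neighbour, only K^+/Ca^2+ violates a trend: they are isoelectronic (18 e⁻) and Ca has more protons than K (20 vs 19), making Ca^2+ smaller. That makes Ca^2+ the one sitting a position late relative to where it belongs.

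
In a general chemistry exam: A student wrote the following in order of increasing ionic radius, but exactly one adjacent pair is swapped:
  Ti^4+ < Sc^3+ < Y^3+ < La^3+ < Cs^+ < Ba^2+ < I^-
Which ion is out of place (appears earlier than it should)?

Cs^+

Scanning neighbour by neighbour, only Cs^+/Ba^2+ violates a trend: both have 54 electrons but Z(Ba)=56 > Z(Cs)=55, so Ba^2+ should be the smaller of the two. That makes Cs^+ the one sitting a position early relative to where it belongs.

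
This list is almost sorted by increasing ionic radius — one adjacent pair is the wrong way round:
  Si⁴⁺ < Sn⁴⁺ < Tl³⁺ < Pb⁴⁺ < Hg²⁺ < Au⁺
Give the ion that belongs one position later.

Check each adjacent pair. Tl³⁺ and Pb⁴⁺ are reversed: both have 78 electrons but Z(Pb)=82 > Z(Tl)=81, so Pb⁴⁺ should be the smaller of the two. No other neighbouring pair contradicts the periodic trends, so Tl³⁺ is the ion listed too early.

Tl³⁺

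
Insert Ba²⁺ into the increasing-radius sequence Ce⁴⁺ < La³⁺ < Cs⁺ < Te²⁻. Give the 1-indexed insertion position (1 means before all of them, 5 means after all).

3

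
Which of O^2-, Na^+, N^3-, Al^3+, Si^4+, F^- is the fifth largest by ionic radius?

These species are isoelectronic with 10 electrons. The only difference is the number of protons: Si^4+ (Z=14), Al^3+ (Z=13), Na^+ (Z=11), F^- (Z=9), O^2- (Z=8), N^3- (Z=7). The strongest nuclear pull (Si^4+) gives the smallest ion.
Full ascending order: Si^4+ < Al^3+ < Na^+ < F^- < O^2- < N^3-. Counting from the largest, position 5 is Al^3+.

Al^3+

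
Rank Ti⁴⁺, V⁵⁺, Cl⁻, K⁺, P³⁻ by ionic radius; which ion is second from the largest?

Isoelectronic series (18 e⁻ each). Size is set by nuclear charge: more protons means a smaller ion. V⁵⁺ (Z=23), Ti⁴⁺ (Z=22), K⁺ (Z=19), Cl⁻ (Z=17), P³⁻ (Z=15).
That gives V⁵⁺ < Ti⁴⁺ < K⁺ < Cl⁻ < P³⁻. From the largest end, number 2 is Cl⁻.

Cl⁻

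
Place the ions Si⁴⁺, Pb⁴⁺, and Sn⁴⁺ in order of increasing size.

Same group, same charge. Going down the group adds an extra shell of electrons, so the ion gets larger: Si⁴⁺ is highest in the group and smallest.

Si⁴⁺ < Sn⁴⁺ < Pb⁴⁺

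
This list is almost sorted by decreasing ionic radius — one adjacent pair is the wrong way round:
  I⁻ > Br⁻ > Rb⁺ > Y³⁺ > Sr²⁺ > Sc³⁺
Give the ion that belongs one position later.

Check each adjacent pair. Y³⁺ and Sr²⁺ are reversed: they are isoelectronic (36 e⁻) and Y has more protons than Sr (39 vs 38), making Y³⁺ smaller. No other neighbouring pair contradicts the periodic trends, so Y³⁺ is the ion listed too early.

Y³⁺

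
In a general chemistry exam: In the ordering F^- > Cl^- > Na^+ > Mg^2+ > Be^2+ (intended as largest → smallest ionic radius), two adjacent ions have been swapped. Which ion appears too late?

The pair F^-, Cl^- is the wrong way round — same group and charge — period 2 sits above period 3, so F^- is smaller. All other adjacent pairs agree with periodic trends, so Cl^- is the misplaced ion.

Cl^-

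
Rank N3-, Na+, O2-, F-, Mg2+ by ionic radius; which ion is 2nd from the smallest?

Isoelectronic series (10 e⁻ each). Size is set by nuclear charge: more protons means a smaller ion. Mg2+ (Z=12), Na+ (Z=11), F- (Z=9), O2- (Z=8), N3- (Z=7).
So the order is Mg2+ < Na+ < F- < O2- < N3-; the 2nd-smallest ion is Na+.

Na+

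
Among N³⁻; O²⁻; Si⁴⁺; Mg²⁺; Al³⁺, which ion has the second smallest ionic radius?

Al³⁺

These species are isoelectronic with 10 electrons. The only difference is the number of protons: Si⁴⁺ (Z=14), Al³⁺ (Z=13), Mg²⁺ (Z=12), O²⁻ (Z=8), N³⁻ (Z=7). The strongest nuclear pull (Si⁴⁺) gives the smallest ion.
So the order is Si⁴⁺ < Al³⁺ < Mg²⁺ < O²⁻ < N³⁻; the 2nd-smallest ion is Al³⁺.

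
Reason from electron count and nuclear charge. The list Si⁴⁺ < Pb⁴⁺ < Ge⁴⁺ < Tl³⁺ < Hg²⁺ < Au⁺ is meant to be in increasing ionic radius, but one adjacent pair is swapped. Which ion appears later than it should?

Scanning neighbour by neighbour, only Pb⁴⁺/Ge⁴⁺ violates a trend: same group and charge — period 4 sits above period 6, so Ge⁴⁺ is smaller. That makes Ge⁴⁺ the one sitting a position late relative to where it belongs.

Ge⁴⁺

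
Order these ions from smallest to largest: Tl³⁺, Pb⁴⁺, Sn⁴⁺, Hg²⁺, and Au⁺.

First list Z and electron count for each: Sn⁴⁺ (Z=50, 46 e⁻), Pb⁴⁺ (Z=82, 78 e⁻), Tl³⁺ (Z=81, 78 e⁻), Hg²⁺ (Z=80, 78 e⁻), Au⁺ (Z=79, 78 e⁻). Sn⁴⁺ < Pb⁴⁺ (same group, 1 shell fewer); Pb⁴⁺ < Tl³⁺ (both 78 e⁻, Z=82>81); Tl³⁺ < Hg²⁺ (both 78 e⁻, Z=81>80); Hg²⁺ < Au⁺ (both 78 e⁻, Z=80>79).

Sn⁴⁺ < Pb⁴⁺ < Tl³⁺ < Hg²⁺ < Au⁺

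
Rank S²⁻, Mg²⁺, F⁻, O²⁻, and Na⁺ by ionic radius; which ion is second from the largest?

Electron counts and nuclear charges: Mg²⁺: 10 e⁻, Z=12, Na⁺: 10 e⁻, Z=11, F⁻: 10 e⁻, Z=9, O²⁻: 10 e⁻, Z=8, S²⁻: 18 e⁻, Z=16. Mg²⁺ < Na⁺ (both 10 e⁻, Z=12>11); Na⁺ < F⁻ (isoelectronic, higher Z=11 is smaller); F⁻ < O²⁻ (both 10 e⁻, Z=9>8); O²⁻ < S²⁻ (same group, 1 shell fewer).
So the order is Mg²⁺ < Na⁺ < F⁻ < O²⁻ < S²⁻; the 2nd-largest ion is O²⁻.

O²⁻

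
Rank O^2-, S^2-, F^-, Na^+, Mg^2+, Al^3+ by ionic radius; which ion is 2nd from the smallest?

Mg^2+

Al^3+ (Z=13, 10 e⁻), Mg^2+ (Z=12, 10 e⁻), Na^+ (Z=11, 10 e⁻), F^- (Z=9, 10 e⁻), O^2- (Z=8, 10 e⁻), S^2- (Z=16, 18 e⁻). Al^3+ < Mg^2+ (both 10 e⁻, Z=13>12); Mg^2+ < Na^+ (isoelectronic, higher Z=12 is smaller); Na^+ < F^- (isoelectronic, higher Z=11 is smaller); F^- < O^2- (both 10 e⁻, Z=9>8); O^2- < S^2- (same group, 1 shell fewer).
So the order is Al^3+ < Mg^2+ < Na^+ < F^- < O^2- < S^2-; the 2nd-smallest ion is Mg^2+.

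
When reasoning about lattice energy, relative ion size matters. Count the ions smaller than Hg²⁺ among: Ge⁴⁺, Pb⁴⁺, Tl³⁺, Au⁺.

Electron counts and nuclear charges: Ge⁴⁺ (Z=32, 28 e⁻), Pb⁴⁺ (Z=82, 78 e⁻), Tl³⁺ (Z=81, 78 e⁻), Hg²⁺ (Z=80, 78 e⁻), Au⁺ (Z=79, 78 e⁻). Ge⁴⁺ < Pb⁴⁺ (same group, period 4 vs 6); Pb⁴⁺ < Tl³⁺ (isoelectronic, higher Z=82 is smaller); Tl³⁺ < Hg²⁺ (isoelectronic, higher Z=81 is smaller); Hg²⁺ < Au⁺ (isoelectronic, higher Z=80 is smaller).
Placing each against Hg²⁺: smaller — Ge⁴⁺, Pb⁴⁺, Tl³⁺; larger — Au⁺. So 3 are smaller.

3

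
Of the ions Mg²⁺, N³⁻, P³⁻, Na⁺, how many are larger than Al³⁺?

First list Z and electron count for each: Al³⁺ (Z=13, 10 e⁻), Mg²⁺ (Z=12, 10 e⁻), Na⁺ (Z=11, 10 e⁻), N³⁻ (Z=7, 10 e⁻), P³⁻ (Z=15, 18 e⁻). Al³⁺ < Mg²⁺ (isoelectronic, higher Z=13 is smaller); Mg²⁺ < Na⁺ (isoelectronic, higher Z=12 is smaller); Na⁺ < N³⁻ (both 10 e⁻, Z=11>7); N³⁻ < P³⁻ (same group, 1 shell fewer).
Overall: Al³⁺ < Mg²⁺ < Na⁺ < N³⁻ < P³⁻. Al³⁺ has 0 below it and 4 above. So 4 are larger.

4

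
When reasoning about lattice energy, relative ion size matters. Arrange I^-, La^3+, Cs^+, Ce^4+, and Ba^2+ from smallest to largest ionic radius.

Ce^4+ < La^3+ < Ba^2+ < Cs^+ < I^-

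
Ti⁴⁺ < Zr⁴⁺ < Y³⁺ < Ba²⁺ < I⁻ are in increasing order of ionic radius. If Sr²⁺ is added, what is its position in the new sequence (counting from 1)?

4

Electron counts and nuclear charges: Ti⁴⁺ has 18 e⁻ (Z=22), Zr⁴⁺ has 36 e⁻ (Z=40), Y³⁺ has 36 e⁻ (Z=39), Sr²⁺ has 36 e⁻ (Z=38), Ba²⁺ has 54 e⁻ (Z=56), I⁻ has 54 e⁻ (Z=53). Ti⁴⁺ < Zr⁴⁺ (same group, 1 shell fewer); Zr⁴⁺ < Y³⁺ (both 36 e⁻, Z=40>39); Y³⁺ < Sr²⁺ (both 36 e⁻, Z=39>38); Sr²⁺ < Ba²⁺ (same group, 1 shell fewer); Ba²⁺ < I⁻ (isoelectronic, higher Z=56 is smaller).
With Sr²⁺ included the full order is Ti⁴⁺ < Zr⁴⁺ < Y³⁺ < Sr²⁺ < Ba²⁺ < I⁻, so it takes position 4.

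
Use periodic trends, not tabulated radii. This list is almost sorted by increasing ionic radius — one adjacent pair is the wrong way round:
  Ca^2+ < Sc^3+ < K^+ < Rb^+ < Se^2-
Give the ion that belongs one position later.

Ca^2+

Scanning neighbour by neighbour, only Ca^2+/Sc^3+ violates a trend: Sc^3+ and Ca^2+ share 18 electrons; the higher nuclear charge on Sc (Z=21) contracts it more, so Sc^3+ < Ca^2+. That makes Ca^2+ the one sitting a position early relative to where it belongs.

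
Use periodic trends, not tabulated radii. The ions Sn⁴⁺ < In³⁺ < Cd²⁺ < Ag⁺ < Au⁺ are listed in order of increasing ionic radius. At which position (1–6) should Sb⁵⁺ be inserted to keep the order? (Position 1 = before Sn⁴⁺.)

1

Work out protons and electrons: Sb⁵⁺ (Z=51, 46 e⁻), Sn⁴⁺ (Z=50, 46 e⁻), In³⁺ (Z=49, 46 e⁻), Cd²⁺ (Z=48, 46 e⁻), Ag⁺ (Z=47, 46 e⁻), Au⁺ (Z=79, 78 e⁻). Sb⁵⁺ < Sn⁴⁺ (isoelectronic, higher Z=51 is smaller); Sn⁴⁺ < In³⁺ (isoelectronic, higher Z=50 is smaller); In³⁺ < Cd²⁺ (isoelectronic, higher Z=49 is smaller); Cd²⁺ < Ag⁺ (isoelectronic, higher Z=48 is smaller); Ag⁺ < Au⁺ (same group, 1 shell fewer).
With Sb⁵⁺ included the full order is Sb⁵⁺ < Sn⁴⁺ < In³⁺ < Cd²⁺ < Ag⁺ < Au⁺, so it takes position 1.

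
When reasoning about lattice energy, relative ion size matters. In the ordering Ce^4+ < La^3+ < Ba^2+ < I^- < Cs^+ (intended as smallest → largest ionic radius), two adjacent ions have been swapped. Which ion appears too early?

I^-

Scanning neighbour by neighbour, only I^-/Cs^+ violates a trend: they are isoelectronic (54 e⁻) and Cs has more protons than I (55 vs 53), making Cs^+ smaller. That makes I^- the one sitting a position early relative to where it belongs.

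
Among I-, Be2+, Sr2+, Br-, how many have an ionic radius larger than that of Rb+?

2

Electron counts and nuclear charges: Be2+ has 2 e⁻ (Z=4), Sr2+ has 36 e⁻ (Z=38), Rb+ has 36 e⁻ (Z=37), Br- has 36 e⁻ (Z=35), I- has 54 e⁻ (Z=53). Be2+ < Sr2+ (same group, period 2 vs 5); Sr2+ < Rb+ (both 36 e⁻, Z=38>37); Rb+ < Br- (isoelectronic, higher Z=37 is smaller); Br- < I- (same group, period 4 vs 5).
Relative to Rb+, the ions that are larger are Br-, I-. Count: 2.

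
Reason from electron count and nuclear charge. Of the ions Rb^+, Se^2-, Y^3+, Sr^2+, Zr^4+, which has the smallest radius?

Zr^4+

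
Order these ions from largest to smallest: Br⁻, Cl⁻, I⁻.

I⁻ > Br⁻ > Cl⁻

These ions sit in one column with identical charge. Each step down the periodic table adds a principal shell, increasing the radius.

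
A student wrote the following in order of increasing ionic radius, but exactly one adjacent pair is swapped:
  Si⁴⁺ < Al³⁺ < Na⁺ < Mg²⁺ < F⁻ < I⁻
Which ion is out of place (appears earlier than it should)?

Na⁺

Scanning neighbour by neighbour, only Na⁺/Mg²⁺ violates a trend: both have 10 electrons but Z(Mg)=12 > Z(Na)=11, so Mg²⁺ should be the smaller of the two. That makes Na⁺ the one sitting a position early relative to where it belongs.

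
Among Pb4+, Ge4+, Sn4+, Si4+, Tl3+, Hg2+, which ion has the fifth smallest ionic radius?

Tl3+

Si4+ (Z=14, 10 e⁻), Ge4+ (Z=32, 28 e⁻), Sn4+ (Z=50, 46 e⁻), Pb4+ (Z=82, 78 e⁻), Tl3+ (Z=81, 78 e⁻), Hg2+ (Z=80, 78 e⁻). Si4+ < Ge4+ (same group, period 3 vs 4); Ge4+ < Sn4+ (same group, period 4 vs 5); Sn4+ < Pb4+ (same group, period 5 vs 6); Pb4+ < Tl3+ (isoelectronic, higher Z=82 is smaller); Tl3+ < Hg2+ (both 78 e⁻, Z=81>80).
Ordering: Si4+ < Ge4+ < Sn4+ < Pb4+ < Tl3+ < Hg2+. The fifth smallest is Tl3+.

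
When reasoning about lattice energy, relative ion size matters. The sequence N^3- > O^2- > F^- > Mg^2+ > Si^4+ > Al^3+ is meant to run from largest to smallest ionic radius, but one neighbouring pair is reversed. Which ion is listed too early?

Si^4+

Compare adjacent ions: Si^4+ and Al^3+ share 10 electrons; the higher nuclear charge on Si (Z=14) contracts it more, so Si^4+ < Al^3+ — yet in this decreasing list Si^4+ sits before Al^3+. Nothing else is reversed, so Si^4+ should move one place to the right.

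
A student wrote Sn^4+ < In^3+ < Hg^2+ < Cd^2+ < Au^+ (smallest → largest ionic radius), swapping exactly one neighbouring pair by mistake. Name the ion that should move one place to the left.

Compare adjacent ions: Cd^2+ and Hg^2+ are in one column with the same charge; the lighter period-5 ion has one fewer shell and is smaller — yet in this increasing list Hg^2+ sits before Cd^2+. Nothing else is reversed, so Cd^2+ should move one place to the left.

Cd^2+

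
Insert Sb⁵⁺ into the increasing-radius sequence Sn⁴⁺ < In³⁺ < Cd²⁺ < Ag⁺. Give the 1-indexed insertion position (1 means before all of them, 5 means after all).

Isoelectronic series (46 e⁻ each). Size is set by nuclear charge: more protons means a smaller ion. Sb⁵⁺ (Z=51), Sn⁴⁺ (Z=50), In³⁺ (Z=49), Cd²⁺ (Z=48), Ag⁺ (Z=47).
Putting Sb⁵⁺ in gives Sb⁵⁺ < Sn⁴⁺ < In³⁺ < Cd²⁺ < Ag⁺; it lands at slot 1.

1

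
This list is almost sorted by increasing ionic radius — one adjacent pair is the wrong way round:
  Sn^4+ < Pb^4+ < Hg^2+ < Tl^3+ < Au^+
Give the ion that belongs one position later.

Scanning neighbour by neighbour, only Hg^2+/Tl^3+ violates a trend: both have 78 electrons but Z(Tl)=81 > Z(Hg)=80, so Tl^3+ should be the smaller of the two. That makes Hg^2+ the one sitting a position early relative to where it belongs.

Hg^2+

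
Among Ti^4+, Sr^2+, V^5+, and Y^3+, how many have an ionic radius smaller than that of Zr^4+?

Work out protons and electrons: V^5+ (Z=23, 18 e⁻), Ti^4+ (Z=22, 18 e⁻), Zr^4+ (Z=40, 36 e⁻), Y^3+ (Z=39, 36 e⁻), Sr^2+ (Z=38, 36 e⁻). V^5+ < Ti^4+ (both 18 e⁻, Z=23>22); Ti^4+ < Zr^4+ (same group, 1 shell fewer); Zr^4+ < Y^3+ (both 36 e⁻, Z=40>39); Y^3+ < Sr^2+ (isoelectronic, higher Z=39 is smaller).
Overall: V^5+ < Ti^4+ < Zr^4+ < Y^3+ < Sr^2+. Zr^4+ has 2 below it and 2 above. Count: 2.

2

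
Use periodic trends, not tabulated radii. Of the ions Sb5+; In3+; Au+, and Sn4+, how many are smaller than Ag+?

Tabulating Z and e⁻: Sb5+: 46 e⁻, Z=51, Sn4+: 46 e⁻, Z=50, In3+: 46 e⁻, Z=49, Ag+: 46 e⁻, Z=47, Au+: 78 e⁻, Z=79. Sb5+ < Sn4+ (both 46 e⁻, Z=51>50); Sn4+ < In3+ (both 46 e⁻, Z=50>49); In3+ < Ag+ (both 46 e⁻, Z=49>47); Ag+ < Au+ (same group, 1 shell fewer).
Ordering all of them (including Ag+) by radius gives Sb5+ < Sn4+ < In3+ < Ag+ < Au+. So 3 are smaller.

3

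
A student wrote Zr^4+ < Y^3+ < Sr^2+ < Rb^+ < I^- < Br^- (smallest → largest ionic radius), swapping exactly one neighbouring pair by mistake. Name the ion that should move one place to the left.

The pair I^-, Br^- is the wrong way round — Br^- and I^- are in one column with the same charge; the lighter period-4 ion has one fewer shell and is smaller. All other adjacent pairs agree with periodic trends, so Br^- is the misplaced ion.

Br^-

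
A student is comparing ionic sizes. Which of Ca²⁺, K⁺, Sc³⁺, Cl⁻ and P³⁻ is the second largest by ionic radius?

Cl⁻

These species are isoelectronic with 18 electrons. The only difference is the number of protons: Sc³⁺ (Z=21), Ca²⁺ (Z=20), K⁺ (Z=19), Cl⁻ (Z=17), P³⁻ (Z=15). The strongest nuclear pull (Sc³⁺) gives the smallest ion.
That gives Sc³⁺ < Ca²⁺ < K⁺ < Cl⁻ < P³⁻. From the largest end, number 2 is Cl⁻.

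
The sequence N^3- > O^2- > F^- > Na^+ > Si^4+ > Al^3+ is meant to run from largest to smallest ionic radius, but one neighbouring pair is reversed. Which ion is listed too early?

Si^4+

Compare adjacent ions: they are isoelectronic (10 e⁻) and Si has more protons than Al (14 vs 13), making Si^4+ smaller — yet in this decreasing list Si^4+ sits before Al^3+. Nothing else is reversed, so Si^4+ should move one place to the right.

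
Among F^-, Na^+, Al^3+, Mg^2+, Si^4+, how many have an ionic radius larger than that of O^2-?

0

All of these have 10 electrons (isoelectronic). With the same electron cloud, the ion with the most protons pulls it in tightest. Nuclear charges: Si^4+ (Z=14), Al^3+ (Z=13), Mg^2+ (Z=12), Na^+ (Z=11), F^- (Z=9), O^2- (Z=8). Highest Z is smallest.
Ordering all of them (including O^2-) by radius gives Si^4+ < Al^3+ < Mg^2+ < Na^+ < F^- < O^2-. That's 0.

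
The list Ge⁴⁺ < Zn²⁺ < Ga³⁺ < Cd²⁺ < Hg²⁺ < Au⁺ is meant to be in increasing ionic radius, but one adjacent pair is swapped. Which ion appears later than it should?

Scanning neighbour by neighbour, only Zn²⁺/Ga³⁺ violates a trend: both have 28 electrons but Z(Ga)=31 > Z(Zn)=30, so Ga³⁺ should be the smaller of the two. That makes Ga³⁺ the one sitting a position late relative to where it belongs.

Ga³⁺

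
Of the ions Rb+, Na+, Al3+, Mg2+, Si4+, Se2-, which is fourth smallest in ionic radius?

Na+

Work out protons and electrons: Si4+: 10 e⁻, Z=14, Al3+: 10 e⁻, Z=13, Mg2+: 10 e⁻, Z=12, Na+: 10 e⁻, Z=11, Rb+: 36 e⁻, Z=37, Se2-: 36 e⁻, Z=34. Si4+ < Al3+ (both 10 e⁻, Z=14>13); Al3+ < Mg2+ (both 10 e⁻, Z=13>12); Mg2+ < Na+ (both 10 e⁻, Z=12>11); Na+ < Rb+ (same group, period 3 vs 5); Rb+ < Se2- (isoelectronic, higher Z=37 is smaller).
So the order is Si4+ < Al3+ < Mg2+ < Na+ < Rb+ < Se2-; the 4th-smallest ion is Na+.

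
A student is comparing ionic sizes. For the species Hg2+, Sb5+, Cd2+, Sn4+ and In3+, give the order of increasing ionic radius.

Work out protons and electrons: Sb5+ (Z=51, 46 e⁻), Sn4+ (Z=50, 46 e⁻), In3+ (Z=49, 46 e⁻), Cd2+ (Z=48, 46 e⁻), Hg2+ (Z=80, 78 e⁻). Sb5+ < Sn4+ (both 46 e⁻, Z=51>50); Sn4+ < In3+ (isoelectronic, higher Z=50 is smaller); In3+ < Cd2+ (both 46 e⁻, Z=49>48); Cd2+ < Hg2+ (same group, period 5 vs 6).

Sb5+ < Sn4+ < In3+ < Cd2+ < Hg2+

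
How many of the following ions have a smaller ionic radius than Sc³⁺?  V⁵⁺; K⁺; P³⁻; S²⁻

1

Isoelectronic series (18 e⁻ each). Size is set by nuclear charge: more protons means a smaller ion. V⁵⁺ (Z=23), Sc³⁺ (Z=21), K⁺ (Z=19), S²⁻ (Z=16), P³⁻ (Z=15).
Overall: V⁵⁺ < Sc³⁺ < K⁺ < S²⁻ < P³⁻. Sc³⁺ has 1 below it and 3 above. That's 1.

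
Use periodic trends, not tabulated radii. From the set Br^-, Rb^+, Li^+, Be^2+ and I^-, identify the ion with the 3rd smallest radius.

Be^2+ has 2 e⁻ (Z=4), Li^+ has 2 e⁻ (Z=3), Rb^+ has 36 e⁻ (Z=37), Br^- has 36 e⁻ (Z=35), I^- has 54 e⁻ (Z=53). Be^2+ < Li^+ (both 2 e⁻, Z=4>3); Li^+ < Rb^+ (same group, 3 shells fewer); Rb^+ < Br^- (isoelectronic, higher Z=37 is smaller); Br^- < I^- (same group, period 4 vs 5).
That gives Be^2+ < Li^+ < Rb^+ < Br^- < I^-. From the smallest end, number 3 is Rb^+.

Rb^+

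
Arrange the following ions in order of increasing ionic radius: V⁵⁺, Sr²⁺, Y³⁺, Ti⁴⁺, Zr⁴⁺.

V⁵⁺ < Ti⁴⁺ < Zr⁴⁺ < Y³⁺ < Sr²⁺

Tabulating Z and e⁻: V⁵⁺ (Z=23, 18 e⁻), Ti⁴⁺ (Z=22, 18 e⁻), Zr⁴⁺ (Z=40, 36 e⁻), Y³⁺ (Z=39, 36 e⁻), Sr²⁺ (Z=38, 36 e⁻). V⁵⁺ < Ti⁴⁺ (both 18 e⁻, Z=23>22); Ti⁴⁺ < Zr⁴⁺ (same group, 1 shell fewer); Zr⁴⁺ < Y³⁺ (both 36 e⁻, Z=40>39); Y³⁺ < Sr²⁺ (isoelectronic, higher Z=39 is smaller).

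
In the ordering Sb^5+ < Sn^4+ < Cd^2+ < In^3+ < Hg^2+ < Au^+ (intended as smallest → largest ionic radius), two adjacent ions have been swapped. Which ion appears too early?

Cd^2+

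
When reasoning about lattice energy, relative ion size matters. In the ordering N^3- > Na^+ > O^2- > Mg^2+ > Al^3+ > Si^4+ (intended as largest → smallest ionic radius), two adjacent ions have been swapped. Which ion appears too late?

O^2-

Compare adjacent ions: they are isoelectronic (10 e⁻) and Na has more protons than O (11 vs 8), making Na^+ smaller — yet in this decreasing list Na^+ sits before O^2-. Nothing else is reversed, so O^2- should move one place to the left.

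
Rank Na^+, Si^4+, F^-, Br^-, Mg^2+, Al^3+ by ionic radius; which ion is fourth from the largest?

Mg^2+

Electron counts and nuclear charges: Si^4+: 10 e⁻, Z=14, Al^3+: 10 e⁻, Z=13, Mg^2+: 10 e⁻, Z=12, Na^+: 10 e⁻, Z=11, F^-: 10 e⁻, Z=9, Br^-: 36 e⁻, Z=35. Si^4+ < Al^3+ (isoelectronic, higher Z=14 is smaller); Al^3+ < Mg^2+ (both 10 e⁻, Z=13>12); Mg^2+ < Na^+ (both 10 e⁻, Z=12>11); Na^+ < F^- (both 10 e⁻, Z=11>9); F^- < Br^- (same group, 2 shells fewer).
Full ascending order: Si^4+ < Al^3+ < Mg^2+ < Na^+ < F^- < Br^-. Counting from the largest, position 4 is Mg^2+.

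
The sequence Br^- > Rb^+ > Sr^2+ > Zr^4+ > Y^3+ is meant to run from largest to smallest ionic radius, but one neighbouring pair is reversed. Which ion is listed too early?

Check each adjacent pair. Zr^4+ and Y^3+ are reversed: both have 36 electrons but Z(Zr)=40 > Z(Y)=39, so Zr^4+ should be the smaller of the two. No other neighbouring pair contradicts the periodic trends, so Zr^4+ is the ion listed too early.

Zr^4+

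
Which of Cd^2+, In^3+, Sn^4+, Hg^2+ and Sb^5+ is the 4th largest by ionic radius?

Sn^4+

First list Z and electron count for each: Sb^5+: 46 e⁻, Z=51, Sn^4+: 46 e⁻, Z=50, In^3+: 46 e⁻, Z=49, Cd^2+: 46 e⁻, Z=48, Hg^2+: 78 e⁻, Z=80. Sb^5+ < Sn^4+ (isoelectronic, higher Z=51 is smaller); Sn^4+ < In^3+ (isoelectronic, higher Z=50 is smaller); In^3+ < Cd^2+ (isoelectronic, higher Z=49 is smaller); Cd^2+ < Hg^2+ (same group, period 5 vs 6).
That gives Sb^5+ < Sn^4+ < In^3+ < Cd^2+ < Hg^2+. From the largest end, number 4 is Sn^4+.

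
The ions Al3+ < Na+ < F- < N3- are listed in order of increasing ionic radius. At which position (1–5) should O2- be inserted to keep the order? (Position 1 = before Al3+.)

4

These species are isoelectronic with 10 electrons. The only difference is the number of protons: Al3+ (Z=13), Na+ (Z=11), F- (Z=9), O2- (Z=8), N3- (Z=7). The strongest nuclear pull (Al3+) gives the smallest ion.
With O2- included the full order is Al3+ < Na+ < F- < O2- < N3-, so it takes position 4.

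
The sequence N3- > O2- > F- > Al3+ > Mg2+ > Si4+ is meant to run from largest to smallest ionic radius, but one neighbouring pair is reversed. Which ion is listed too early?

Al3+

The pair Al3+, Mg2+ is the wrong way round — both have 10 electrons but Z(Al)=13 > Z(Mg)=12, so Al3+ should be the smaller of the two. All other adjacent pairs agree with periodic trends, so Al3+ is the misplaced ion.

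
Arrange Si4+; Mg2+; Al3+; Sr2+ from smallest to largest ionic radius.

Si4+ (Z=14, 10 e⁻), Al3+ (Z=13, 10 e⁻), Mg2+ (Z=12, 10 e⁻), Sr2+ (Z=38, 36 e⁻). Si4+ < Al3+ (isoelectronic, higher Z=14 is smaller); Al3+ < Mg2+ (isoelectronic, higher Z=13 is smaller); Mg2+ < Sr2+ (same group, 2 shells fewer).

Si4+ < Al3+ < Mg2+ < Sr2+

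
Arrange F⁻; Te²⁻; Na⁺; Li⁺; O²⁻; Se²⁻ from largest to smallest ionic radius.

Te²⁻ > Se²⁻ > O²⁻ > F⁻ > Na⁺ > Li⁺

Tabulating Z and e⁻: Li⁺ has 2 e⁻ (Z=3), Na⁺ has 10 e⁻ (Z=11), F⁻ has 10 e⁻ (Z=9), O²⁻ has 10 e⁻ (Z=8), Se²⁻ has 36 e⁻ (Z=34), Te²⁻ has 54 e⁻ (Z=52). Li⁺ < Na⁺ (same group, 1 shell fewer); Na⁺ < F⁻ (both 10 e⁻, Z=11>9); F⁻ < O²⁻ (both 10 e⁻, Z=9>8); O²⁻ < Se²⁻ (same group, 2 shells fewer); Se²⁻ < Te²⁻ (same group, period 4 vs 5).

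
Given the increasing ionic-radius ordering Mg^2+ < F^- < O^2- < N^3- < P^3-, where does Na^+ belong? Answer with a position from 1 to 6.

Tabulating Z and e⁻: Mg^2+ (Z=12, 10 e⁻), Na^+ (Z=11, 10 e⁻), F^- (Z=9, 10 e⁻), O^2- (Z=8, 10 e⁻), N^3- (Z=7, 10 e⁻), P^3- (Z=15, 18 e⁻). Mg^2+ < Na^+ (both 10 e⁻, Z=12>11); Na^+ < F^- (isoelectronic, higher Z=11 is smaller); F^- < O^2- (both 10 e⁻, Z=9>8); O^2- < N^3- (both 10 e⁻, Z=8>7); N^3- < P^3- (same group, 1 shell fewer).
The complete sequence is Mg^2+ < Na^+ < F^- < O^2- < N^3- < P^3-. Na^+ sits at position 2.

2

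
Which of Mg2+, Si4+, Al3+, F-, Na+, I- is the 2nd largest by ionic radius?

Work out protons and electrons: Si4+ (Z=14, 10 e⁻), Al3+ (Z=13, 10 e⁻), Mg2+ (Z=12, 10 e⁻), Na+ (Z=11, 10 e⁻), F- (Z=9, 10 e⁻), I- (Z=53, 54 e⁻). Si4+ < Al3+ (isoelectronic, higher Z=14 is smaller); Al3+ < Mg2+ (isoelectronic, higher Z=13 is smaller); Mg2+ < Na+ (isoelectronic, higher Z=12 is smaller); Na+ < F- (isoelectronic, higher Z=11 is smaller); F- < I- (same group, period 2 vs 5).
That gives Si4+ < Al3+ < Mg2+ < Na+ < F- < I-. From the largest end, number 2 is F-.

F-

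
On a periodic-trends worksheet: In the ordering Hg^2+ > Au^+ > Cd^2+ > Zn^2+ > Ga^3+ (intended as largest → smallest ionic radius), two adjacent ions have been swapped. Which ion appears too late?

Au^+

The pair Hg^2+, Au^+ is the wrong way round — they are isoelectronic (78 e⁻) and Hg has more protons than Au (80 vs 79), making Hg^2+ smaller. All other adjacent pairs agree with periodic trends, so Au^+ is the misplaced ion.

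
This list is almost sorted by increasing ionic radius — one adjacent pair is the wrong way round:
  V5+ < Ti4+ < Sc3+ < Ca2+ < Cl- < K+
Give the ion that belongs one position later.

Cl-

Check each adjacent pair. Cl- and K+ are reversed: K+ and Cl- share 18 electrons; the higher nuclear charge on K (Z=19) contracts it more, so K+ < Cl-. No other neighbouring pair contradicts the periodic trends, so Cl- is the ion listed too early.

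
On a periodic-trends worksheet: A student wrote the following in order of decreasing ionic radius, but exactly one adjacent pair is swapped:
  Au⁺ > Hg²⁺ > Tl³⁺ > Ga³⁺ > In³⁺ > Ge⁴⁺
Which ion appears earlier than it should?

Ga³⁺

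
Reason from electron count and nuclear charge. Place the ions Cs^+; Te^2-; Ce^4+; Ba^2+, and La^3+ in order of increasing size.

All of these have 54 electrons (isoelectronic). With the same electron cloud, the ion with the most protons pulls it in tightest. Nuclear charges: Ce^4+ (Z=58), La^3+ (Z=57), Ba^2+ (Z=56), Cs^+ (Z=55), Te^2- (Z=52). Highest Z is smallest.

Ce^4+ < La^3+ < Ba^2+ < Cs^+ < Te^2-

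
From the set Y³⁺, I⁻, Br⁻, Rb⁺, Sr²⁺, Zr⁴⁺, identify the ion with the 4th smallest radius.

Rb⁺

Zr⁴⁺: 36 e⁻, Z=40, Y³⁺: 36 e⁻, Z=39, Sr²⁺: 36 e⁻, Z=38, Rb⁺: 36 e⁻, Z=37, Br⁻: 36 e⁻, Z=35, I⁻: 54 e⁻, Z=53. Zr⁴⁺ < Y³⁺ (both 36 e⁻, Z=40>39); Y³⁺ < Sr²⁺ (both 36 e⁻, Z=39>38); Sr²⁺ < Rb⁺ (isoelectronic, higher Z=38 is smaller); Rb⁺ < Br⁻ (isoelectronic, higher Z=37 is smaller); Br⁻ < I⁻ (same group, 1 shell fewer).
Full ascending order: Zr⁴⁺ < Y³⁺ < Sr²⁺ < Rb⁺ < Br⁻ < I⁻. Counting from the smallest, position 4 is Rb⁺.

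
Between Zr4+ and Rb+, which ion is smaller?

Zr4+

All of these have 36 electrons (isoelectronic). With the same electron cloud, the ion with the most protons pulls it in tightest. Nuclear charges: Zr4+ (Z=40), Rb+ (Z=37). Highest Z is smallest.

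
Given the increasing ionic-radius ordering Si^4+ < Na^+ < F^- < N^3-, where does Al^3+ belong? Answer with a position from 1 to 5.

All of these have 10 electrons (isoelectronic). With the same electron cloud, the ion with the most protons pulls it in tightest. Nuclear charges: Si^4+ (Z=14), Al^3+ (Z=13), Na^+ (Z=11), F^- (Z=9), N^3- (Z=7). Highest Z is smallest.
Putting Al^3+ in gives Si^4+ < Al^3+ < Na^+ < F^- < N^3-; it lands at slot 2.

2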